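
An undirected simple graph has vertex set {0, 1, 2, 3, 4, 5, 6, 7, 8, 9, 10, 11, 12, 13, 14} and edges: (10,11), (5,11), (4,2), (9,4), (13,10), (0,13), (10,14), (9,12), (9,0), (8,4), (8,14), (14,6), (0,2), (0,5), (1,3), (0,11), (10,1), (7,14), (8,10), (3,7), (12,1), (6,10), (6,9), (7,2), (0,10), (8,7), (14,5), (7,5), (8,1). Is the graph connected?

Yes

A breadth-first search from 0 visits 0, 10, 5, 2, 9, 13, 11, 8, 1, 6, 14, 7, 4, 12, 3 — all 15 vertices — so the graph is connected.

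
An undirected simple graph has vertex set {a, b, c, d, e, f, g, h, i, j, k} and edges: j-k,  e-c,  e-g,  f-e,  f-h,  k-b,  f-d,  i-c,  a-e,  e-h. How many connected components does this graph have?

2

Component: {b, j, k}
Component: {a, c, d, e, f, g, h, i}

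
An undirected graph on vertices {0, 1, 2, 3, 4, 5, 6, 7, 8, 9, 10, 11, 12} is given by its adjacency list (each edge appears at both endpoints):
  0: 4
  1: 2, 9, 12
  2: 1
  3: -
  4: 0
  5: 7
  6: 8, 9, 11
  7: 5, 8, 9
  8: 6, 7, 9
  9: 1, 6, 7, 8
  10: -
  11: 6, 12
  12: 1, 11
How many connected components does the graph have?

Component: {3}
Component: {10}
Component: {0, 4}
Component: {1, 2, 5, 6, 7, 8, 9, 11, 12}

4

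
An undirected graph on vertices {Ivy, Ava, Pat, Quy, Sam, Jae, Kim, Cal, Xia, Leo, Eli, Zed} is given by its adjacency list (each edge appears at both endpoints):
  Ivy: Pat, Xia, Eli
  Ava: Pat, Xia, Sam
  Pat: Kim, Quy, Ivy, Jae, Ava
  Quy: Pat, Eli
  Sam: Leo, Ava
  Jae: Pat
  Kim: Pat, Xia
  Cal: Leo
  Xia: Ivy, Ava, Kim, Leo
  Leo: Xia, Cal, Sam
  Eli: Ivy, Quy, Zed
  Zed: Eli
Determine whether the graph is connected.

Yes

A breadth-first search from Ivy visits Ivy, Xia, Eli, Pat, Ava, Leo, Kim, Zed, Quy, Jae, Sam, Cal — all 12 vertices — so the graph is connected.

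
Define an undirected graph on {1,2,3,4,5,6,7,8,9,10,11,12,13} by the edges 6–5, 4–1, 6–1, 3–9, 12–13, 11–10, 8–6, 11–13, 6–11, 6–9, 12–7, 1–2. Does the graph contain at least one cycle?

No

|V| = 13, |E| = 12, number of components = 1.
Since 12 = 13 - 1, the graph is a forest and contains no cycle.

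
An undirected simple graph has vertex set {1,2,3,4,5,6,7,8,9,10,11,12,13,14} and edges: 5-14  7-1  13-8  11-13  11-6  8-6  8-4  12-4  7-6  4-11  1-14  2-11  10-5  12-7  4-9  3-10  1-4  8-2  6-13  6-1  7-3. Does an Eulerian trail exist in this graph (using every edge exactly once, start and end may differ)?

No

Degrees: 1:4, 2:2, 3:2, 4:5, 5:2, 6:5, 7:4, 8:4, 9:1, 10:2, 11:4, 12:2, 13:3, 14:2
Odd-degree vertices: 4, 6, 9, 13 (4 total).
An Eulerian trail requires 0 or 2 odd-degree vertices; here there are 4.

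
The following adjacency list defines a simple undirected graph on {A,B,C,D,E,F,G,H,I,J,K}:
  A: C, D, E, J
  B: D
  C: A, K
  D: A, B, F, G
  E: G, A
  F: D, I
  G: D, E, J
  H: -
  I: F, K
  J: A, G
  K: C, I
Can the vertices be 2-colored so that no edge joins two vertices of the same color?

Partition the vertices as {C, D, E, H, I, J} vs {A, B, F, G, K}. Each listed edge has one endpoint in each part, so the graph is bipartite.

Yes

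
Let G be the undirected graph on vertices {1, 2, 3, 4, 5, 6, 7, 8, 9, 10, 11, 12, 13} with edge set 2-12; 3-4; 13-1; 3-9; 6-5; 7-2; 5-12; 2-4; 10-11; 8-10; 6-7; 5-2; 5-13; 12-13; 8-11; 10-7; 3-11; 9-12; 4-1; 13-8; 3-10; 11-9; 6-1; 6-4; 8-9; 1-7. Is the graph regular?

Yes

Degrees: 1:4, 2:4, 3:4, 4:4, 5:4, 6:4, 7:4, 8:4, 9:4, 10:4, 11:4, 12:4, 13:4
Every vertex has degree 4, so the graph is 4-regular.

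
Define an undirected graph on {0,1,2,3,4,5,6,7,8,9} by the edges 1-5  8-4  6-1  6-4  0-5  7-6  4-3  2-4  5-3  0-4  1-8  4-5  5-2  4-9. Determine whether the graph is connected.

Yes

A breadth-first search from 0 visits 0, 4, 5, 8, 9, 2, 3, 6, 1, 7 — all 10 vertices — so the graph is connected.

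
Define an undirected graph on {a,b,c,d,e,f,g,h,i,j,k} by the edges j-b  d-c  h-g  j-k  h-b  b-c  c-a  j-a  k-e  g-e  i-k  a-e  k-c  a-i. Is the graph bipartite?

A valid 2-coloring puts {c, e, f, h, i, j} on one side and {a, b, d, g, k} on the other; every edge crosses between the two sides.

Yes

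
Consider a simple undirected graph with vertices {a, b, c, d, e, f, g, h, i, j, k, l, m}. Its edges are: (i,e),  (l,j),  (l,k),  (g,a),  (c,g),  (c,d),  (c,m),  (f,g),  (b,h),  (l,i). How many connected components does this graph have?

Component: {b, h}
Component: {e, i, j, k, l}
Component: {a, c, d, f, g, m}

3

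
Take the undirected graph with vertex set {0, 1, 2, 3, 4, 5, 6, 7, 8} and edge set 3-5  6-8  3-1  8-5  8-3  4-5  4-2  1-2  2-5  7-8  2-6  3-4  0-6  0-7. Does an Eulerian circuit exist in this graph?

Degrees: 0:2, 1:2, 2:4, 3:4, 4:3, 5:4, 6:3, 7:2, 8:4
4, 6 have odd degree; an Eulerian circuit needs every degree to be even, so none exists.

No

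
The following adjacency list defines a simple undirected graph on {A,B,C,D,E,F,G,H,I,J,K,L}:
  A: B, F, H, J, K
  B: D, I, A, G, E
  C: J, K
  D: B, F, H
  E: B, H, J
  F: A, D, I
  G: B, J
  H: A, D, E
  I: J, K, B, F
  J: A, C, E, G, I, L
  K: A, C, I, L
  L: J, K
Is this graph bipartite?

A valid 2-coloring puts {B, F, H, J, K} on one side and {A, C, D, E, G, I, L} on the other; every edge crosses between the two sides.

Yes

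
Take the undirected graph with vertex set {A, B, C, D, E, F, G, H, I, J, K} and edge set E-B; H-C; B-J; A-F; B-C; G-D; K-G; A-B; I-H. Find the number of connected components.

Component: {D, G, K}
Component: {A, B, C, E, F, H, I, J}

2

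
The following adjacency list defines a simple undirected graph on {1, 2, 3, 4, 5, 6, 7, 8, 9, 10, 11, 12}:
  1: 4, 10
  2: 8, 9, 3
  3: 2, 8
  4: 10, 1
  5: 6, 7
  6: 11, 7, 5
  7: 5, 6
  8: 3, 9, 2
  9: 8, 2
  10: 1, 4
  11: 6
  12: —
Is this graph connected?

Component: {12}
Component: {1, 4, 10}
Component: {2, 3, 8, 9}
Component: {5, 6, 7, 11}
No edge joins these 4 groups, so the graph is disconnected.

No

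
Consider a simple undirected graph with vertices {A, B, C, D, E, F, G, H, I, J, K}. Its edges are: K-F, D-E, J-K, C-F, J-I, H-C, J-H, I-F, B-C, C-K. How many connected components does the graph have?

Component: {A}
Component: {G}
Component: {D, E}
Component: {B, C, F, H, I, J, K}

4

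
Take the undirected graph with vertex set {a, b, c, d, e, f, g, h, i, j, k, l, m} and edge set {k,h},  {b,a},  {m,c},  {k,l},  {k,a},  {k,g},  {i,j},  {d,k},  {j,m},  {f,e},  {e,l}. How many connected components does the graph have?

2

Component: {c, i, j, m}
Component: {a, b, d, e, f, g, h, k, l}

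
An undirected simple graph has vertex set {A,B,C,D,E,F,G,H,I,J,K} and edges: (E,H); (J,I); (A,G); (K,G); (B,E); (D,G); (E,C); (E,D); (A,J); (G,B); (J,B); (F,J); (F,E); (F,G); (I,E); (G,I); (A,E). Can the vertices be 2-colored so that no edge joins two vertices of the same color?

Color {E, G, J} black and {A, B, C, D, F, H, I, K} white. No edge joins two same-colored vertices, so the graph is bipartite.

Yes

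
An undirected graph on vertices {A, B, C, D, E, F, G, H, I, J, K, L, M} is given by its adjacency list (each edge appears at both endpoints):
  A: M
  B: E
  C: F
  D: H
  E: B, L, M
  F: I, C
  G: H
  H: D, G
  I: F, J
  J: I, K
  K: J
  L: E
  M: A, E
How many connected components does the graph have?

Component: {D, G, H}
Component: {A, B, E, L, M}
Component: {C, F, I, J, K}

3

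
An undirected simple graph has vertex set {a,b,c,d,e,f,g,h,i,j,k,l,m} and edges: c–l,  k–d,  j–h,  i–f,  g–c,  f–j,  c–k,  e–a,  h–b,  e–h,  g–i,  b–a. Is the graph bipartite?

Yes

Color {b, c, d, e, i, j, m} black and {a, f, g, h, k, l} white. No edge joins two same-colored vertices, so the graph is bipartite.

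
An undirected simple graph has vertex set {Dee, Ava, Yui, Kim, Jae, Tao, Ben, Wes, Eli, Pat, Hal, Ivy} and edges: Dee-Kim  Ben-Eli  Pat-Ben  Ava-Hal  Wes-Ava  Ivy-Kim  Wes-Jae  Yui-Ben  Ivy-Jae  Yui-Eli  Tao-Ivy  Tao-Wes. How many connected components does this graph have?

Component: {Yui, Ben, Eli, Pat}
Component: {Dee, Ava, Kim, Jae, Tao, Wes, Hal, Ivy}

2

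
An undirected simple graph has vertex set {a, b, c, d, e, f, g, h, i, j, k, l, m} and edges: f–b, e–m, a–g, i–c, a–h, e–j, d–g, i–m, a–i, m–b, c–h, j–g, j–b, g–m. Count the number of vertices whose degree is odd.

6

Degrees: a:3, b:3, c:2, d:1, e:2, f:1, g:4, h:2, i:3, j:3, k:0, l:0, m:4
Odd-degree vertices: a, b, d, f, i, j.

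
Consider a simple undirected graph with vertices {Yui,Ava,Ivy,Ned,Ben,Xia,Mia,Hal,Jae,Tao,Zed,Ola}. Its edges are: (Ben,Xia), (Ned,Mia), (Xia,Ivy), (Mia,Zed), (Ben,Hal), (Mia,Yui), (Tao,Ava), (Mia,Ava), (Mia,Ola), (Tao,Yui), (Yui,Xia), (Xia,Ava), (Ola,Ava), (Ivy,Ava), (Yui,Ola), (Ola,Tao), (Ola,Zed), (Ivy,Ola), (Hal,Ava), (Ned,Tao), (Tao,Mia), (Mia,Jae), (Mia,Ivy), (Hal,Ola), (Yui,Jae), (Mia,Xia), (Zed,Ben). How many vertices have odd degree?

Degrees: Yui:5, Ava:6, Ivy:4, Ned:2, Ben:3, Xia:5, Mia:9, Hal:3, Jae:2, Tao:5, Zed:3, Ola:7
Odd-degree vertices: Yui, Ben, Xia, Mia, Hal, Tao, Zed, Ola.

8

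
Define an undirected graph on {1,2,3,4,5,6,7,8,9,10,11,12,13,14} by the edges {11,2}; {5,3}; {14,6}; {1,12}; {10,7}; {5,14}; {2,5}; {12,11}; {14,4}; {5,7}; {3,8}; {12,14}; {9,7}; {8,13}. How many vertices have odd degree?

Degrees: 1:1, 2:2, 3:2, 4:1, 5:4, 6:1, 7:3, 8:2, 9:1, 10:1, 11:2, 12:3, 13:1, 14:4
Odd-degree vertices: 1, 4, 6, 7, 9, 10, 12, 13.

8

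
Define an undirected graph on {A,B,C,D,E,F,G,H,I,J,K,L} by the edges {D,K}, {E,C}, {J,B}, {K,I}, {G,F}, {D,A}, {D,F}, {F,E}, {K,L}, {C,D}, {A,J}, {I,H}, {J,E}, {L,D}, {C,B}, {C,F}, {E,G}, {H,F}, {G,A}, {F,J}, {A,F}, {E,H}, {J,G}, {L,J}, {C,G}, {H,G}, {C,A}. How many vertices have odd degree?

6

Degrees: A:5, B:2, C:6, D:5, E:5, F:7, G:6, H:4, I:2, J:6, K:3, L:3
Odd-degree vertices: A, D, E, F, K, L.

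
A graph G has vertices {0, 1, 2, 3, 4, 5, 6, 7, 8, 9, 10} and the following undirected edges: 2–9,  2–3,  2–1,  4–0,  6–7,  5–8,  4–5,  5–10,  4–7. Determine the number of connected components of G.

Component: {1, 2, 3, 9}
Component: {0, 4, 5, 6, 7, 8, 10}

2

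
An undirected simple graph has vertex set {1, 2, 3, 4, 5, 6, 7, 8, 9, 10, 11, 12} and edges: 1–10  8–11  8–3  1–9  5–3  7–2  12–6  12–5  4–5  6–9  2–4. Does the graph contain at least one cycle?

No

The graph has 12 vertices, 11 edges, and 1 connected component.
Since 11 = 12 - 1, the graph is a forest and contains no cycle.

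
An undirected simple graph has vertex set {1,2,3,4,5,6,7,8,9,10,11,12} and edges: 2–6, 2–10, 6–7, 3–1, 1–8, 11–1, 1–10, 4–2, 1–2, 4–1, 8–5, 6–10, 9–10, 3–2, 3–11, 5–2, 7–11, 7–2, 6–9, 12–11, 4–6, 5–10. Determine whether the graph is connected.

Yes

A breadth-first search from 1 visits 1, 11, 3, 8, 2, 4, 10, 12, 7, 5, 6, 9 — all 12 vertices — so the graph is connected.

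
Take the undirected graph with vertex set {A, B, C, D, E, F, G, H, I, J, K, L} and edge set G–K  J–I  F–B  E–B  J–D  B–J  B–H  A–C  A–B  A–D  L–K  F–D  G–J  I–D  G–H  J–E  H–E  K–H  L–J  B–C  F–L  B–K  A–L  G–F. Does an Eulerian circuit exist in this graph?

Degrees: A:4, B:7, C:2, D:4, E:3, F:4, G:4, H:4, I:2, J:6, K:4, L:4
B, E have odd degree; an Eulerian circuit needs every degree to be even, so none exists.

No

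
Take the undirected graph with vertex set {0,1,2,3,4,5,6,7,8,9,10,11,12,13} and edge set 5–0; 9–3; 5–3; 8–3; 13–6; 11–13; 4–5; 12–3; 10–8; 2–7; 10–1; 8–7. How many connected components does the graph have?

2

Component: {6, 11, 13}
Component: {0, 1, 2, 3, 4, 5, 7, 8, 9, 10, 12}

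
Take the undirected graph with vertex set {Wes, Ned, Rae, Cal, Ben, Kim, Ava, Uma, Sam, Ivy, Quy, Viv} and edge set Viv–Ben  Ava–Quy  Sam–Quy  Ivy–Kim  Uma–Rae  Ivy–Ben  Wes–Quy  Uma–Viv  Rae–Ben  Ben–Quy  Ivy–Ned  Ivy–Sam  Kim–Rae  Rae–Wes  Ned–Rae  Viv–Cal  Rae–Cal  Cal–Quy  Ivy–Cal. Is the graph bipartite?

Yes

Color {Rae, Ivy, Quy, Viv} black and {Wes, Ned, Cal, Ben, Kim, Ava, Uma, Sam} white. No edge joins two same-colored vertices, so the graph is bipartite.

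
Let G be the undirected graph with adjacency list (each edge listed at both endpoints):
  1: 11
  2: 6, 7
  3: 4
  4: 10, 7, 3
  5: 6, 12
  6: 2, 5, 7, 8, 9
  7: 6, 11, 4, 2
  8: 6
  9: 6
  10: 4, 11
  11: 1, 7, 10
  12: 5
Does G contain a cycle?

Yes

The graph has 12 vertices, 13 edges, and 1 connected component.
Since 13 > 12 - 1, a cycle must exist; for instance 7-6-2-7.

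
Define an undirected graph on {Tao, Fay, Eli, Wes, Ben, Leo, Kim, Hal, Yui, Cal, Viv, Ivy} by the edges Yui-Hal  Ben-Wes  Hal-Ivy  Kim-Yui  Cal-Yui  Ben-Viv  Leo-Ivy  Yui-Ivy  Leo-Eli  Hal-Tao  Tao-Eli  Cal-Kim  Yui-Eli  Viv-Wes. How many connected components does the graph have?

Component: {Fay}
Component: {Wes, Ben, Viv}
Component: {Tao, Eli, Leo, Kim, Hal, Yui, Cal, Ivy}

3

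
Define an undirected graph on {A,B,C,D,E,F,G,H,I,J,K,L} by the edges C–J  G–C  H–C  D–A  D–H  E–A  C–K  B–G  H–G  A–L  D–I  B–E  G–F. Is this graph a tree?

No

|V| = 12, |E| = 13.
Connected but with 13 > 11 edges, so it has a cycle and is not a tree.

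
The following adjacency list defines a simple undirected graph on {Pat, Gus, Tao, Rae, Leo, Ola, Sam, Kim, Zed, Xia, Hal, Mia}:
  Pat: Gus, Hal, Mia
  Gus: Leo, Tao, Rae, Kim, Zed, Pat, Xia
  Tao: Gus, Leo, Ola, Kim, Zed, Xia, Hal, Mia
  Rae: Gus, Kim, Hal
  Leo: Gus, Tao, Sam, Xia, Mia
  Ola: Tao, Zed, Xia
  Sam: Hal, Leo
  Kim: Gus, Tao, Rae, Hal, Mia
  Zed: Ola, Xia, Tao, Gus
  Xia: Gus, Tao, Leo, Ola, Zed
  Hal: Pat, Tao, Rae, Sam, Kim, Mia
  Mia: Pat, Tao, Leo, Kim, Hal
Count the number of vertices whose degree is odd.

8

Degrees: Pat:3, Gus:7, Tao:8, Rae:3, Leo:5, Ola:3, Sam:2, Kim:5, Zed:4, Xia:5, Hal:6, Mia:5
Odd-degree vertices: Pat, Gus, Rae, Leo, Ola, Kim, Xia, Mia.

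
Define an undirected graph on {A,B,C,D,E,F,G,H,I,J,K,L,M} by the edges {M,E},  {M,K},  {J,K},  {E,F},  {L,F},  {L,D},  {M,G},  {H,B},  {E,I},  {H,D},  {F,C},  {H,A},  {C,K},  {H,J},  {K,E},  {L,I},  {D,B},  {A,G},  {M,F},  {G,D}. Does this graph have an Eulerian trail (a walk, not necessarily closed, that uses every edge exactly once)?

Yes

Degrees: A:2, B:2, C:2, D:4, E:4, F:4, G:3, H:4, I:2, J:2, K:4, L:3, M:4
Odd-degree vertices: G, L (2 total).
With 2 odd-degree vertices and all edges in one connected piece, an Eulerian trail exists (from G to L).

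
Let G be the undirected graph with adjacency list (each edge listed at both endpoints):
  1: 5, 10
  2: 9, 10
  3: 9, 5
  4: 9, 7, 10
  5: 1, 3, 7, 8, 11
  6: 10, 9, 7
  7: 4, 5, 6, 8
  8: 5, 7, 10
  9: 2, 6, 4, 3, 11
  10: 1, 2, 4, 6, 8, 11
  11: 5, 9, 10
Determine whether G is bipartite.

No

The cycle 5-7-8-5 has length 3, which is odd, so the graph is not bipartite.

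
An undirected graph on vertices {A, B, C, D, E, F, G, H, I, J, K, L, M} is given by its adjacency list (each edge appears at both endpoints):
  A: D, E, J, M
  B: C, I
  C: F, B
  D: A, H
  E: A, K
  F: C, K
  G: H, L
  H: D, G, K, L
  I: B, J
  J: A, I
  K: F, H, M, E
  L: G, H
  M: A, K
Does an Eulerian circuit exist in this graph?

Degrees: A:4, B:2, C:2, D:2, E:2, F:2, G:2, H:4, I:2, J:2, K:4, L:2, M:2
Every vertex has even degree and the edges form a single connected piece, so an Eulerian circuit exists.

Yes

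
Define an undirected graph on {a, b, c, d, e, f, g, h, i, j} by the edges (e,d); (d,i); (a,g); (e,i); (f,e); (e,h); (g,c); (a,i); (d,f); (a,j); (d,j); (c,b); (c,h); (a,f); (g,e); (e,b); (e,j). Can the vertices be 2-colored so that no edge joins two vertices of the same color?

d-e-j-d is an odd cycle (length 3), and a bipartite graph can contain only even cycles.

No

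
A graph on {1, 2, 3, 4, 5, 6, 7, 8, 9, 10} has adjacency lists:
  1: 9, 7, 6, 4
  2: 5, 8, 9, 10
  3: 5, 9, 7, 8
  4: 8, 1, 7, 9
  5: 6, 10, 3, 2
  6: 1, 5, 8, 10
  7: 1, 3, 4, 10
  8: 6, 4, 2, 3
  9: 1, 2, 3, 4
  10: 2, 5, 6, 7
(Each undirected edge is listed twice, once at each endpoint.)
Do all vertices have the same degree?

Yes

Degrees: 1:4, 2:4, 3:4, 4:4, 5:4, 6:4, 7:4, 8:4, 9:4, 10:4
Every vertex has degree 4, so the graph is 4-regular.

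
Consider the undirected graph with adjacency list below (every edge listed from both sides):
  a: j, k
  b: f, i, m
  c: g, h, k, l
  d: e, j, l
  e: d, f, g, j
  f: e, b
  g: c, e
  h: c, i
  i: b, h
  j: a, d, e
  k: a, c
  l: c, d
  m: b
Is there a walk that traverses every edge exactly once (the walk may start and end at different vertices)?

Degrees: a:2, b:3, c:4, d:3, e:4, f:2, g:2, h:2, i:2, j:3, k:2, l:2, m:1
Odd-degree vertices: b, d, j, m (4 total).
An Eulerian trail requires 0 or 2 odd-degree vertices; here there are 4.

No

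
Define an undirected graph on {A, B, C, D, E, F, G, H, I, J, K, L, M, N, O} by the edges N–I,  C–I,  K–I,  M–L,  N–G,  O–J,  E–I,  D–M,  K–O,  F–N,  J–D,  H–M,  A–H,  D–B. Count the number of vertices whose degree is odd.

Degrees: A:1, B:1, C:1, D:3, E:1, F:1, G:1, H:2, I:4, J:2, K:2, L:1, M:3, N:3, O:2
Odd-degree vertices: A, B, C, D, E, F, G, L, M, N.

10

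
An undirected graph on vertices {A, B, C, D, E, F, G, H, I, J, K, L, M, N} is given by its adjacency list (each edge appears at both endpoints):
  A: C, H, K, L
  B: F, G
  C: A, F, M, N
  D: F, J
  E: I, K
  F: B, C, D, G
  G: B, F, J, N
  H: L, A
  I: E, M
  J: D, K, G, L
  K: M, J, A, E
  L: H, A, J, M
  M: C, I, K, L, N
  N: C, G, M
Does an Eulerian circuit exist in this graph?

Degrees: A:4, B:2, C:4, D:2, E:2, F:4, G:4, H:2, I:2, J:4, K:4, L:4, M:5, N:3
Vertices with odd degree: M, N. An Eulerian circuit requires all degrees even.

No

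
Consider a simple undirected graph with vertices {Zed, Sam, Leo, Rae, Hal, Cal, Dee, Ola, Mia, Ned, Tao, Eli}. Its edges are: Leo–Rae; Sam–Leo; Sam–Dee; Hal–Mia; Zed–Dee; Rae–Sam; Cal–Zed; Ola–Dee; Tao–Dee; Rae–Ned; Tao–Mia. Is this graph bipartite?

Rae-Leo-Sam-Rae is an odd cycle (length 3), and a bipartite graph can contain only even cycles.

No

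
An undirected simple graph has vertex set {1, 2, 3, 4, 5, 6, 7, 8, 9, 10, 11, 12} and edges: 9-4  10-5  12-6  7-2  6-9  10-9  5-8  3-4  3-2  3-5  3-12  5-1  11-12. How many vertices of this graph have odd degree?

6

Degrees: 1:1, 2:2, 3:4, 4:2, 5:4, 6:2, 7:1, 8:1, 9:3, 10:2, 11:1, 12:3
Odd-degree vertices: 1, 7, 8, 9, 11, 12.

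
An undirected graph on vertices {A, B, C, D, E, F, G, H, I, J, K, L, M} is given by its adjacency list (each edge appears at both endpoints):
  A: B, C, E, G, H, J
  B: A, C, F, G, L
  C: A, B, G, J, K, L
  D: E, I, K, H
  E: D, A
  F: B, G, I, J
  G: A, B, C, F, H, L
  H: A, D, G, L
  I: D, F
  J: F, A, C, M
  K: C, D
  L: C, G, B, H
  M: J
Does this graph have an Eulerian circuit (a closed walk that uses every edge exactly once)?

Degrees: A:6, B:5, C:6, D:4, E:2, F:4, G:6, H:4, I:2, J:4, K:2, L:4, M:1
Vertices with odd degree: B, M. An Eulerian circuit requires all degrees even.

No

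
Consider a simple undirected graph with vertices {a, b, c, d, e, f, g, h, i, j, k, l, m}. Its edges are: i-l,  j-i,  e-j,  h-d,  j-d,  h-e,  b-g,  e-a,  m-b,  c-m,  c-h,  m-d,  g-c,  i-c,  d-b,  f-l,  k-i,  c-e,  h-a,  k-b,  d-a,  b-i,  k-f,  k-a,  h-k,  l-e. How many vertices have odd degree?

Degrees: a:4, b:5, c:5, d:5, e:5, f:2, g:2, h:5, i:5, j:3, k:5, l:3, m:3
Odd-degree vertices: b, c, d, e, h, i, j, k, l, m.

10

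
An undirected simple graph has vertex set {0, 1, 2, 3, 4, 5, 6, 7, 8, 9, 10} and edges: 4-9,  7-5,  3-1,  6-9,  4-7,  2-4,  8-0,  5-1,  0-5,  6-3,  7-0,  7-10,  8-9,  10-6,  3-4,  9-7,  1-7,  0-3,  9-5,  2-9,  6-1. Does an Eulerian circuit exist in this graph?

Yes

Degrees: 0:4, 1:4, 2:2, 3:4, 4:4, 5:4, 6:4, 7:6, 8:2, 9:6, 10:2
All degrees are even and the non-isolated vertices are connected — an Eulerian circuit exists.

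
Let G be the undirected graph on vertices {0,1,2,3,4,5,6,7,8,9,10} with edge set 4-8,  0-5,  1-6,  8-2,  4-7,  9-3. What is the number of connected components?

Component: {10}
Component: {0, 5}
Component: {1, 6}
Component: {3, 9}
Component: {2, 4, 7, 8}

5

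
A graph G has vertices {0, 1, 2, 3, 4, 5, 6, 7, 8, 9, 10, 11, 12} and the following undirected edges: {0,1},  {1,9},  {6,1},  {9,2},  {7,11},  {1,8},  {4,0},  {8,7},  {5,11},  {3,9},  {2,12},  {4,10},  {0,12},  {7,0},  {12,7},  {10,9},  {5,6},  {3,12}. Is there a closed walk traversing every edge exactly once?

Degrees: 0:4, 1:4, 2:2, 3:2, 4:2, 5:2, 6:2, 7:4, 8:2, 9:4, 10:2, 11:2, 12:4
All degrees are even and the non-isolated vertices are connected — an Eulerian circuit exists.

Yes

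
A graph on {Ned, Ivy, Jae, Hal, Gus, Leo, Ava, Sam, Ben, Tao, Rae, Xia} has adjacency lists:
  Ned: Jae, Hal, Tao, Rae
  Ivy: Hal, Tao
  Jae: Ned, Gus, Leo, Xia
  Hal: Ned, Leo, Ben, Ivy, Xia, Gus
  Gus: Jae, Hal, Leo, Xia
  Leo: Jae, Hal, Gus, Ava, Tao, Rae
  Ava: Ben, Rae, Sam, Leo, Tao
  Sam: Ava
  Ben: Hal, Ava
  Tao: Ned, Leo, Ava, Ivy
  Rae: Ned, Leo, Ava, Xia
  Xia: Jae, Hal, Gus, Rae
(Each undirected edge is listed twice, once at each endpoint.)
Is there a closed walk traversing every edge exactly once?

Degrees: Ned:4, Ivy:2, Jae:4, Hal:6, Gus:4, Leo:6, Ava:5, Sam:1, Ben:2, Tao:4, Rae:4, Xia:4
Ava, Sam have odd degree; an Eulerian circuit needs every degree to be even, so none exists.

No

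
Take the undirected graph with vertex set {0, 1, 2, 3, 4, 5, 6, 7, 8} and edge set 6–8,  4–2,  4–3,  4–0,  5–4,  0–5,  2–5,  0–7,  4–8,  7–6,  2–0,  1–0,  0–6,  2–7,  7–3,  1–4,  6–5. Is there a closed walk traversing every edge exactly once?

Yes

Degrees: 0:6, 1:2, 2:4, 3:2, 4:6, 5:4, 6:4, 7:4, 8:2
Every vertex has even degree and the edges form a single connected piece, so an Eulerian circuit exists.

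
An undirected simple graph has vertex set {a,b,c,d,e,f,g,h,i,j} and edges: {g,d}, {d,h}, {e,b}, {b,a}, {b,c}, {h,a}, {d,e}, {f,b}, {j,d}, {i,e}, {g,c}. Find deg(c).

2

Neighbors of c: b, g.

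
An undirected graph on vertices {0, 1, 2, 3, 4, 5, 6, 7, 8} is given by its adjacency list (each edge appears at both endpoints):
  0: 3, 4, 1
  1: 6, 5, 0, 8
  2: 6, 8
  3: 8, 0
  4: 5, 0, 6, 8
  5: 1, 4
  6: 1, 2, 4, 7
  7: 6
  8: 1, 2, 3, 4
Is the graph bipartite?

Color {1, 2, 3, 4, 7} black and {0, 5, 6, 8} white. No edge joins two same-colored vertices, so the graph is bipartite.

Yes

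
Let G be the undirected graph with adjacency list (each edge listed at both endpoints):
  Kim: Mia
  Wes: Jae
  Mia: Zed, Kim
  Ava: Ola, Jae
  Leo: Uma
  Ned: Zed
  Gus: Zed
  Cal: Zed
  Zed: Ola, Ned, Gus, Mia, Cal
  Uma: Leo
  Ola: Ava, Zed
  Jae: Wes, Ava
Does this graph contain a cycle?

The graph has 12 vertices, 10 edges, and 2 connected components.
Since 10 = 12 - 2, the graph is a forest and contains no cycle.

No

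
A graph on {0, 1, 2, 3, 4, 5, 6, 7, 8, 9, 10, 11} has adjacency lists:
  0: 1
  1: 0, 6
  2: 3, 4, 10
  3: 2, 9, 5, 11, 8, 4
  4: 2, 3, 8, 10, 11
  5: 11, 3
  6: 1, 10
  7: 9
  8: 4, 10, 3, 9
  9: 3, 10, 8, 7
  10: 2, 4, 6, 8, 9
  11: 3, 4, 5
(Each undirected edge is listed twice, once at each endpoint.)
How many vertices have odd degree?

Degrees: 0:1, 1:2, 2:3, 3:6, 4:5, 5:2, 6:2, 7:1, 8:4, 9:4, 10:5, 11:3
Odd-degree vertices: 0, 2, 4, 7, 10, 11.

6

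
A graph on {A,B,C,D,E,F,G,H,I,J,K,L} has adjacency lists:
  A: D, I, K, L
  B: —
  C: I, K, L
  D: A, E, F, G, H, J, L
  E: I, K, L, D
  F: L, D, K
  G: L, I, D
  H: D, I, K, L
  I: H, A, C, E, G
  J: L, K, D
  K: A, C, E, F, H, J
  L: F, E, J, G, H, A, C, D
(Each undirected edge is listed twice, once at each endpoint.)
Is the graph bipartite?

The cycle H-D-L-H has length 3, which is odd, so the graph is not bipartite.

No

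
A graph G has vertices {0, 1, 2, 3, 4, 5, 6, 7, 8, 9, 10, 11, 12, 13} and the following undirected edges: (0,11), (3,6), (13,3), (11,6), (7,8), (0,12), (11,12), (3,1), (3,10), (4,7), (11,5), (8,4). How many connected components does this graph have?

4

Component: {2}
Component: {9}
Component: {4, 7, 8}
Component: {0, 1, 3, 5, 6, 10, 11, 12, 13}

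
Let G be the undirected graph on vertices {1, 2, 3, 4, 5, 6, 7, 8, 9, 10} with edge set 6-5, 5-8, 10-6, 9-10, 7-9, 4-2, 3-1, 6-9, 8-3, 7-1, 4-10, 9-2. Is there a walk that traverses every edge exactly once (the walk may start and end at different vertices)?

Yes

Degrees: 1:2, 2:2, 3:2, 4:2, 5:2, 6:3, 7:2, 8:2, 9:4, 10:3
Odd-degree vertices: 6, 10 (2 total).
With 2 odd-degree vertices and all edges in one connected piece, an Eulerian trail exists (from 6 to 10).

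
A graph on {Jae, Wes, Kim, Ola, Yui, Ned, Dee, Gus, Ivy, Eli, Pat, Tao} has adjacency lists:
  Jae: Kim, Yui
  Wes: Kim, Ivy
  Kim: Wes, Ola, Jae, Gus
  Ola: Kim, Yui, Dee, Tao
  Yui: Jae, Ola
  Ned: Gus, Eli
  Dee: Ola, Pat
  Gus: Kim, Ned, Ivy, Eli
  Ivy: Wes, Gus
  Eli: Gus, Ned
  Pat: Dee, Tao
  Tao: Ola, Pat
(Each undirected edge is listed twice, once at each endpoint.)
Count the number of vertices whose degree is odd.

0

Degrees: Jae:2, Wes:2, Kim:4, Ola:4, Yui:2, Ned:2, Dee:2, Gus:4, Ivy:2, Eli:2, Pat:2, Tao:2
Odd-degree vertices: none.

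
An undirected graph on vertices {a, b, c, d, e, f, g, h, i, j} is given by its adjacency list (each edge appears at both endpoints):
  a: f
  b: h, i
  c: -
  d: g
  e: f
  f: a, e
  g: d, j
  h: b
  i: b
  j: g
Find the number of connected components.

Component: {c}
Component: {a, e, f}
Component: {b, h, i}
Component: {d, g, j}

4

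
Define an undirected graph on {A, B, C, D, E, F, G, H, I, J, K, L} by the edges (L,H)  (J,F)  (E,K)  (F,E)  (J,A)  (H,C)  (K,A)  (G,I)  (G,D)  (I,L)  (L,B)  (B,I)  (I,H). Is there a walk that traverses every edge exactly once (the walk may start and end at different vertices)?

No

Degrees: A:2, B:2, C:1, D:1, E:2, F:2, G:2, H:3, I:4, J:2, K:2, L:3
Odd-degree vertices: C, D, H, L (4 total).
With 4 odd-degree vertices (more than two), no single trail can use every edge.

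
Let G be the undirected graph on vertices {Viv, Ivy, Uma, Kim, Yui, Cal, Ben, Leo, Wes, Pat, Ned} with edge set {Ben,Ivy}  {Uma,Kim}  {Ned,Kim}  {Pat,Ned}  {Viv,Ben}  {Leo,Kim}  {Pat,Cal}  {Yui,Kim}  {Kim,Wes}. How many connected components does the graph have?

2

Component: {Viv, Ivy, Ben}
Component: {Uma, Kim, Yui, Cal, Leo, Wes, Pat, Ned}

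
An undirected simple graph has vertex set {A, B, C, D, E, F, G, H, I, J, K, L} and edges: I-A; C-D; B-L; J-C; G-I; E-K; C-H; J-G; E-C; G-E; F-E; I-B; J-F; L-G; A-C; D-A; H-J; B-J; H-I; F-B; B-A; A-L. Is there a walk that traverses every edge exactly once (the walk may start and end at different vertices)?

Degrees: A:5, B:5, C:5, D:2, E:4, F:3, G:4, H:3, I:4, J:5, K:1, L:3
Odd-degree vertices: A, B, C, F, H, J, K, L (8 total).
An Eulerian trail requires 0 or 2 odd-degree vertices; here there are 8.

No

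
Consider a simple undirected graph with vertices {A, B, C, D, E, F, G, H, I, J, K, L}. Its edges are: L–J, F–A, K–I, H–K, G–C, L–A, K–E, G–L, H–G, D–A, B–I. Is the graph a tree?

|V| = 12, |E| = 11.
It is connected with exactly 11 edges, hence acyclic — it is a tree.

Yes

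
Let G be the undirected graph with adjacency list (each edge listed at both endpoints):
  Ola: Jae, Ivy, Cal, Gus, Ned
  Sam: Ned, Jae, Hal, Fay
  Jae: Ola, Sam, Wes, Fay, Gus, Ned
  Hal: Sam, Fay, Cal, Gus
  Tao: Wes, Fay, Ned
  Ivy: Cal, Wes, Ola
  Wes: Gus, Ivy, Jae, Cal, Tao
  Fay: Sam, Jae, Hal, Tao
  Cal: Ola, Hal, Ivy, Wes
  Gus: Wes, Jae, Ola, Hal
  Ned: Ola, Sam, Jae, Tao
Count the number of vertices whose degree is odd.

Degrees: Ola:5, Sam:4, Jae:6, Hal:4, Tao:3, Ivy:3, Wes:5, Fay:4, Cal:4, Gus:4, Ned:4
Odd-degree vertices: Ola, Tao, Ivy, Wes.

4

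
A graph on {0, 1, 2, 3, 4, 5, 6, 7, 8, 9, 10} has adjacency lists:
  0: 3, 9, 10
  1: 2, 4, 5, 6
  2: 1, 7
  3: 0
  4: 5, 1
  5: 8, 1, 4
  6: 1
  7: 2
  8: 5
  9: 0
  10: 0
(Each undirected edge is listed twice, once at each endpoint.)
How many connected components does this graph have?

Component: {0, 3, 9, 10}
Component: {1, 2, 4, 5, 6, 7, 8}

2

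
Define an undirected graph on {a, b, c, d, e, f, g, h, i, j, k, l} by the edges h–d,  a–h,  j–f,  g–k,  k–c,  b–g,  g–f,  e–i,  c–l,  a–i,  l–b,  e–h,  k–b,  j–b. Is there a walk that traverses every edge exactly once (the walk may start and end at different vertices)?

Degrees: a:2, b:4, c:2, d:1, e:2, f:2, g:3, h:3, i:2, j:2, k:3, l:2
Odd-degree vertices: d, g, h, k (4 total).
An Eulerian trail requires 0 or 2 odd-degree vertices; here there are 4.

No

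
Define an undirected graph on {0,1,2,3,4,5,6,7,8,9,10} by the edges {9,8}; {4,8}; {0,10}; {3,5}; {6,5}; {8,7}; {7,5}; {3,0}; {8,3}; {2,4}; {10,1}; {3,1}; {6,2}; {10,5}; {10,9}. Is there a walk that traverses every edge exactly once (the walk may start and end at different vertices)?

Degrees: 0:2, 1:2, 2:2, 3:4, 4:2, 5:4, 6:2, 7:2, 8:4, 9:2, 10:4
Odd-degree vertices: none (0 total).
With 0 odd-degree vertices and all edges in one connected piece, an Eulerian trail exists.

Yes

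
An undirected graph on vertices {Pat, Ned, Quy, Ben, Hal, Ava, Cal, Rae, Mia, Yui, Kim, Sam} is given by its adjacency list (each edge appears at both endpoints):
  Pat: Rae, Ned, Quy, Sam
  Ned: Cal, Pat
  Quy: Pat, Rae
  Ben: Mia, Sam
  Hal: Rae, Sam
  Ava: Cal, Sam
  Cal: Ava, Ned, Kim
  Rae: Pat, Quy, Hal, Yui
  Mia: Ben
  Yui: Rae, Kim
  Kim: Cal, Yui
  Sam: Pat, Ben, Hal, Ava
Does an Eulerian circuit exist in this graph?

Degrees: Pat:4, Ned:2, Quy:2, Ben:2, Hal:2, Ava:2, Cal:3, Rae:4, Mia:1, Yui:2, Kim:2, Sam:4
Vertices with odd degree: Cal, Mia. An Eulerian circuit requires all degrees even.

No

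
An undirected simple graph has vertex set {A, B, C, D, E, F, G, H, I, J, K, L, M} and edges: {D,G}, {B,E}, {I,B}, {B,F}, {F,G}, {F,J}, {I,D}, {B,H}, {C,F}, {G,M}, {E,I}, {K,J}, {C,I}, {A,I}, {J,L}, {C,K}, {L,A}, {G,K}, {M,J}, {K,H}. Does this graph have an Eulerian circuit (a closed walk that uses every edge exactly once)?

No

Degrees: A:2, B:4, C:3, D:2, E:2, F:4, G:4, H:2, I:5, J:4, K:4, L:2, M:2
Vertices with odd degree: C, I. An Eulerian circuit requires all degrees even.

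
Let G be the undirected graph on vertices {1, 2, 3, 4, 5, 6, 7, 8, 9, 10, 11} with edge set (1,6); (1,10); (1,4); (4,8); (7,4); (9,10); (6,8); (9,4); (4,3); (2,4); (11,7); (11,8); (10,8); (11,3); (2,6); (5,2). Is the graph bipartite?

Yes

Color {4, 5, 6, 10, 11} black and {1, 2, 3, 7, 8, 9} white. No edge joins two same-colored vertices, so the graph is bipartite.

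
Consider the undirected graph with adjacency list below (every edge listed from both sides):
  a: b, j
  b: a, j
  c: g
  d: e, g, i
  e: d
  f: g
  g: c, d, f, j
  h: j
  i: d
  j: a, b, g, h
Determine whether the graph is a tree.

No

|V| = 10, |E| = 10.
A tree on 10 vertices has exactly 9 edges; this graph has 10, so it contains a cycle and is not a tree.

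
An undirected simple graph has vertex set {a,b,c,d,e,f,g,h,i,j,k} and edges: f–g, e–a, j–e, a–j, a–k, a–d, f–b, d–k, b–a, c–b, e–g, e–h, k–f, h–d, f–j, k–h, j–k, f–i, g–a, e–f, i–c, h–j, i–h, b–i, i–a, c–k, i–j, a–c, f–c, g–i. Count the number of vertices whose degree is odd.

6

Degrees: a:8, b:4, c:5, d:3, e:5, f:7, g:4, h:5, i:7, j:6, k:6
Odd-degree vertices: c, d, e, f, h, i.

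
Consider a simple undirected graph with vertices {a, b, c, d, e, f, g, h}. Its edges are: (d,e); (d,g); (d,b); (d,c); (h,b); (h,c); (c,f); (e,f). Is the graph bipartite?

Yes

Color {a, d, f, h} black and {b, c, e, g} white. No edge joins two same-colored vertices, so the graph is bipartite.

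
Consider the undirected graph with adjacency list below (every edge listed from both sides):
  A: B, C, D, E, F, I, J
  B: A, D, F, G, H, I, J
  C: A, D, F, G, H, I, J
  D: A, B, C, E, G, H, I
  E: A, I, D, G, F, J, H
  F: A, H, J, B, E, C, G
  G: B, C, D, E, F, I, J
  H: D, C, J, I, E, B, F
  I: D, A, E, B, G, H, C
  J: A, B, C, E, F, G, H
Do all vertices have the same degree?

Degrees: A:7, B:7, C:7, D:7, E:7, F:7, G:7, H:7, I:7, J:7
Every vertex has degree 7, so the graph is 7-regular.

Yes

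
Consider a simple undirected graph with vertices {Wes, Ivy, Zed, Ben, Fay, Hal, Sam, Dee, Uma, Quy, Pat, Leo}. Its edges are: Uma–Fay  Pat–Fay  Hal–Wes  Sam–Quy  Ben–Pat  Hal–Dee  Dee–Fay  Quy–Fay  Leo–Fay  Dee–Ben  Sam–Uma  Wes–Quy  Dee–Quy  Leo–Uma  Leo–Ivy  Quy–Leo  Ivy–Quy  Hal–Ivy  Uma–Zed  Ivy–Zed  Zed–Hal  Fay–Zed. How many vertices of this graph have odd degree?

0

Degrees: Wes:2, Ivy:4, Zed:4, Ben:2, Fay:6, Hal:4, Sam:2, Dee:4, Uma:4, Quy:6, Pat:2, Leo:4
Odd-degree vertices: none.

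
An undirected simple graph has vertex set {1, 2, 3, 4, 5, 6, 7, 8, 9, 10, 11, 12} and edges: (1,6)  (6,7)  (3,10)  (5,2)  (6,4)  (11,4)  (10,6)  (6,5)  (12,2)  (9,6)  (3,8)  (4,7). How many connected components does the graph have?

1

Component: {1, 2, 3, 4, 5, 6, 7, 8, 9, 10, 11, 12}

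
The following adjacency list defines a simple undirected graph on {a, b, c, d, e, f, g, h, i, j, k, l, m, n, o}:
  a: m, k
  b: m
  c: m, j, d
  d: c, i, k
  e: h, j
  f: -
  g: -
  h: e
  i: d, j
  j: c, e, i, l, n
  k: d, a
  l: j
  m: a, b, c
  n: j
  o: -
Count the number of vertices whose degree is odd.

Degrees: a:2, b:1, c:3, d:3, e:2, f:0, g:0, h:1, i:2, j:5, k:2, l:1, m:3, n:1, o:0
Odd-degree vertices: b, c, d, h, j, l, m, n.

8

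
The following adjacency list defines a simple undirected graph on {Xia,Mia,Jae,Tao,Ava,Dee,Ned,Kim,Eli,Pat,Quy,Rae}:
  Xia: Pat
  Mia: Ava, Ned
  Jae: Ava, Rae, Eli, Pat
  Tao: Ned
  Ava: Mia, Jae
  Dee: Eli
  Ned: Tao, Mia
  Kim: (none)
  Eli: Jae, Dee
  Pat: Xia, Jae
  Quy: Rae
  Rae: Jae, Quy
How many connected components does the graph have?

Component: {Kim}
Component: {Xia, Mia, Jae, Tao, Ava, Dee, Ned, Eli, Pat, Quy, Rae}

2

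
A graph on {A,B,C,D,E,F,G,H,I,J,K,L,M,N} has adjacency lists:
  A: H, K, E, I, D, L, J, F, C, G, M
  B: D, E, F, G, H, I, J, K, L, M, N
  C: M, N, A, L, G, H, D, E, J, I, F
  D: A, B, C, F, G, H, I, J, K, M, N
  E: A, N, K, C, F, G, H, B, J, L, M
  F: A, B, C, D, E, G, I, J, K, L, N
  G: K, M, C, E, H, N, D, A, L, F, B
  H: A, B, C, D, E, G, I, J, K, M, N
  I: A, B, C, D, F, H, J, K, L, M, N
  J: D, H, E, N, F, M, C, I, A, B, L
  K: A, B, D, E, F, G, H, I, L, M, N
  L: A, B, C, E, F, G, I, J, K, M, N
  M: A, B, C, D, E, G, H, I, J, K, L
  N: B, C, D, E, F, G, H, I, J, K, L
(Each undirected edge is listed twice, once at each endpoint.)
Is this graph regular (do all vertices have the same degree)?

Degrees: A:11, B:11, C:11, D:11, E:11, F:11, G:11, H:11, I:11, J:11, K:11, L:11, M:11, N:11
All degrees equal 11; the graph is regular.

Yes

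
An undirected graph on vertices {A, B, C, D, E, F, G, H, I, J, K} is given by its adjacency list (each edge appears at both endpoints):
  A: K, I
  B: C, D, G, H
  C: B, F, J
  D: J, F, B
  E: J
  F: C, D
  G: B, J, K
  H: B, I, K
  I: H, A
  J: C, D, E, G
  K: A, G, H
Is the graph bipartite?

Yes

Color {B, F, I, J, K} black and {A, C, D, E, G, H} white. No edge joins two same-colored vertices, so the graph is bipartite.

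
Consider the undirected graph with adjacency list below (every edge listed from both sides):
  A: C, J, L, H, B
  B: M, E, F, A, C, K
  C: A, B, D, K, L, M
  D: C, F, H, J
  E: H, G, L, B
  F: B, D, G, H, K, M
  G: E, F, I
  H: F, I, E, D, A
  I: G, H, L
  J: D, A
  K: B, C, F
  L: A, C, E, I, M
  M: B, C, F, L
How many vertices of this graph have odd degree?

Degrees: A:5, B:6, C:6, D:4, E:4, F:6, G:3, H:5, I:3, J:2, K:3, L:5, M:4
Odd-degree vertices: A, G, H, I, K, L.

6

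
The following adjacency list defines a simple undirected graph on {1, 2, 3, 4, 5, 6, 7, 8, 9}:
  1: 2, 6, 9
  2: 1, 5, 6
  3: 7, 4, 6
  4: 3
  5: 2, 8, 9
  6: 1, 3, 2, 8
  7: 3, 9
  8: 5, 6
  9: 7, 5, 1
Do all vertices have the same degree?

Degrees: 1:3, 2:3, 3:3, 4:1, 5:3, 6:4, 7:2, 8:2, 9:3
Vertex 4 has degree 1 while 6 has degree 4, so the graph is not regular.

No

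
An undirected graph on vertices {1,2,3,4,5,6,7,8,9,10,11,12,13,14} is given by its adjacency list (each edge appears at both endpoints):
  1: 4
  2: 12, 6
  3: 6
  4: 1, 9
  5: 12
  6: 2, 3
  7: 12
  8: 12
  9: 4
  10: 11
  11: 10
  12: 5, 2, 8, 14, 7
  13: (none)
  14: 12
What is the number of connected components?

4

Component: {13}
Component: {10, 11}
Component: {1, 4, 9}
Component: {2, 3, 5, 6, 7, 8, 12, 14}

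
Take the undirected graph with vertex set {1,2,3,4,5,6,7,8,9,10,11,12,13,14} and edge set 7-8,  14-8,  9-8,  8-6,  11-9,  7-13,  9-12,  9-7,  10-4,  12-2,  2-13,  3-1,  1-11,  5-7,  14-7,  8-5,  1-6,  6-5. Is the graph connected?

No

Component: {4, 10}
Component: {1, 2, 3, 5, 6, 7, 8, 9, 11, 12, 13, 14}
There are 2 separate components, so the graph is not connected.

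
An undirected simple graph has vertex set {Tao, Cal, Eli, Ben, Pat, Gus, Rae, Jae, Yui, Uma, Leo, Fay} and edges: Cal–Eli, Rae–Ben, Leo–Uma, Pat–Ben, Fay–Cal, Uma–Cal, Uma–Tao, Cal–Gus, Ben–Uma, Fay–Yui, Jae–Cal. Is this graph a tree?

The graph has 12 vertices and 11 edges.
It is connected with exactly 11 edges, hence acyclic — it is a tree.

Yes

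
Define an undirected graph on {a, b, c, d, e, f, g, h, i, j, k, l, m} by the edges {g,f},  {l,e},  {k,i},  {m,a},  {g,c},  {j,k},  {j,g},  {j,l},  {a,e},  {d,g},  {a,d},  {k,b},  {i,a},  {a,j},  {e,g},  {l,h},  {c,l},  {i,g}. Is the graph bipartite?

Yes

Partition the vertices as {b, c, d, e, f, h, i, j, m} vs {a, g, k, l}. Each listed edge has one endpoint in each part, so the graph is bipartite.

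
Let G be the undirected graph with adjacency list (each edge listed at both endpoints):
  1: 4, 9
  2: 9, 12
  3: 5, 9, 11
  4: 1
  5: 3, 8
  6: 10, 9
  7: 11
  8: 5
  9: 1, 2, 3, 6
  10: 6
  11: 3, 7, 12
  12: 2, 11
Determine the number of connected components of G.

1

Component: {1, 2, 3, 4, 5, 6, 7, 8, 9, 10, 11, 12}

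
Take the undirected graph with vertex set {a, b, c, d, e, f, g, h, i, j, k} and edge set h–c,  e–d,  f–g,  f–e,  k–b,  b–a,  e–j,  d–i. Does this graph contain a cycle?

No

|V| = 11, |E| = 8, number of components = 3.
A forest on 11 vertices with 3 components has exactly 8 edges, which matches — so no cycle.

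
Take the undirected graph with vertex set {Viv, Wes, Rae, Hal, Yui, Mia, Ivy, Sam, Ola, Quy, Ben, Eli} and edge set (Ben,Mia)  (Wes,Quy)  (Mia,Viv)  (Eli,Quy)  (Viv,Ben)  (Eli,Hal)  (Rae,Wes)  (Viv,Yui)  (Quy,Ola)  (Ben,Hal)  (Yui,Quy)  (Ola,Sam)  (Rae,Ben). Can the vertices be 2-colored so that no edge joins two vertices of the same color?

The cycle Viv-Mia-Ben-Viv has length 3, which is odd, so the graph is not bipartite.

No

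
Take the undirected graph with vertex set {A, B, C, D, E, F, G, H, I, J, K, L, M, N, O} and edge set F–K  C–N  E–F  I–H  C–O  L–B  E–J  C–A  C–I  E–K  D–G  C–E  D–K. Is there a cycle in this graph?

Yes

The graph has 15 vertices, 13 edges, and 3 connected components.
One cycle is E-K-F-E.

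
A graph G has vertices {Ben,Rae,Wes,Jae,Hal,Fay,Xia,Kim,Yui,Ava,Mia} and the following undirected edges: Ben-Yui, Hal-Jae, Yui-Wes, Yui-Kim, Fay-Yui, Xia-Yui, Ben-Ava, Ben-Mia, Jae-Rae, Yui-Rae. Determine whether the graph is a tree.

|V| = 11, |E| = 10.
Connected and |E| = |V| - 1, which characterizes a tree.

Yes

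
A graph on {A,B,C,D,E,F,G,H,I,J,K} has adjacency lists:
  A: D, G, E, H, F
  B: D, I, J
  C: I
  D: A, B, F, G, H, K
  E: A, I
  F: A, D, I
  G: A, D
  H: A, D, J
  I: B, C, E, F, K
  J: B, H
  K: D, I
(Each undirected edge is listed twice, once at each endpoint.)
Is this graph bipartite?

H-A-D-H is an odd cycle (length 3), and a bipartite graph can contain only even cycles.

No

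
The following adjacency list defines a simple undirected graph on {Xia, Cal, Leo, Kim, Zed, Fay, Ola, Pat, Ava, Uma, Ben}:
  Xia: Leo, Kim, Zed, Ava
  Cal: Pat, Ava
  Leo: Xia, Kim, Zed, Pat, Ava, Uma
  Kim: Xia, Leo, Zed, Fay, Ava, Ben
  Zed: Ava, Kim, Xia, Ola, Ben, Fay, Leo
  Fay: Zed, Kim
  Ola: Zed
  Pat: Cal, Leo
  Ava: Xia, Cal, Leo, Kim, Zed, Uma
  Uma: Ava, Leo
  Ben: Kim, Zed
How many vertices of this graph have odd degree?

2

Degrees: Xia:4, Cal:2, Leo:6, Kim:6, Zed:7, Fay:2, Ola:1, Pat:2, Ava:6, Uma:2, Ben:2
Odd-degree vertices: Zed, Ola.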